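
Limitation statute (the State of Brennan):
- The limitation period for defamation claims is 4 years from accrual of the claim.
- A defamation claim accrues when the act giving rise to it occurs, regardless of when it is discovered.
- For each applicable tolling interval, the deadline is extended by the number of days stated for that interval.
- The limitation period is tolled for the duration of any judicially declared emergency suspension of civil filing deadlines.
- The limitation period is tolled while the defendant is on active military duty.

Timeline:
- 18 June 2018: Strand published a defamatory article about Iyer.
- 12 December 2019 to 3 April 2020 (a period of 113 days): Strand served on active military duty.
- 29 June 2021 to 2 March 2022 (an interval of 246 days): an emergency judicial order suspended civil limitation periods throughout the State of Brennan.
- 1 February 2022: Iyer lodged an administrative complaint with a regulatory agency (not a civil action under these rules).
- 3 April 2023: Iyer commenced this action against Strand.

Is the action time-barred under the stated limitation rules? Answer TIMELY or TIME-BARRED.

The limitation period began to run on 18 June 2018.
4 years from 18 June 2018 is 18 June 2022.
The defendant's active military service from 12 December 2019 to 3 April 2020 tolled the period for 113 days, extending the deadline to 9 October 2022.
The emergency suspension of filing deadlines from 29 June 2021 to 2 March 2022 tolled the period for 246 days, extending the deadline to 12 June 2023.
Nothing else in the chronology tolls or restarts the period.
Filing on 3 April 2023 beat the 12 June 2023 deadline — the action is timely.

TIMELY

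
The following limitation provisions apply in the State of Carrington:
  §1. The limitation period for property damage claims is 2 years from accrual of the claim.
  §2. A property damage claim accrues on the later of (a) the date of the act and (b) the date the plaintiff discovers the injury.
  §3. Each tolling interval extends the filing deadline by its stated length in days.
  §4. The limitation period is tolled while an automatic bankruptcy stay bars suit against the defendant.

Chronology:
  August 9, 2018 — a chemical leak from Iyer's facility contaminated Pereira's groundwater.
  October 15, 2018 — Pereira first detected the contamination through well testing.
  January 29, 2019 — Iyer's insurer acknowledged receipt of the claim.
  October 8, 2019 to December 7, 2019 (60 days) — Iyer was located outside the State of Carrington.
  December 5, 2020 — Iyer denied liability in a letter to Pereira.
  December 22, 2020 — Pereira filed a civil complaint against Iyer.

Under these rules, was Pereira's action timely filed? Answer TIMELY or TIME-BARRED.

The claim accrued on October 15, 2018 — the later of the August 9, 2018 act and the October 15, 2018 discovery.
Adding the 2 years base period to October 15, 2018 gives a deadline of October 15, 2020, before any tolling.
No stated provision tolls the period for the defendant's absence, so the interval from October 8, 2019 to December 7, 2019 has no effect on the deadline.
Nothing else in the chronology tolls or restarts the period.
The December 22, 2020 filing falls after the October 15, 2020 deadline; the claim is time-barred.

TIME-BARRED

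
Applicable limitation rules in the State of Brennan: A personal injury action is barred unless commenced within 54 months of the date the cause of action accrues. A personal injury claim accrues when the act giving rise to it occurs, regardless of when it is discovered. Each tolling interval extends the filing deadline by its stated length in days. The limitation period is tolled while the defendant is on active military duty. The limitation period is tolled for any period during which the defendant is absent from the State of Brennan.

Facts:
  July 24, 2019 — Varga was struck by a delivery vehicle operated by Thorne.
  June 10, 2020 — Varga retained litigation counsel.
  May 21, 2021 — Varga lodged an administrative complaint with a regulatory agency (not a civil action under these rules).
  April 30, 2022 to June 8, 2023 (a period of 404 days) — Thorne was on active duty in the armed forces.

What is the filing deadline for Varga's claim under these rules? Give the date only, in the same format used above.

March 3, 2025

The claim accrued on July 24, 2019, when the wrongful act occurred.
The untolled deadline — 54 months after July 24, 2019 — is January 24, 2024.
The defendant's active military service from April 30, 2022 to June 8, 2023 tolled the period for 404 days, extending the deadline to March 3, 2025.
The other events in the timeline have no effect on the limitation period under the stated rules.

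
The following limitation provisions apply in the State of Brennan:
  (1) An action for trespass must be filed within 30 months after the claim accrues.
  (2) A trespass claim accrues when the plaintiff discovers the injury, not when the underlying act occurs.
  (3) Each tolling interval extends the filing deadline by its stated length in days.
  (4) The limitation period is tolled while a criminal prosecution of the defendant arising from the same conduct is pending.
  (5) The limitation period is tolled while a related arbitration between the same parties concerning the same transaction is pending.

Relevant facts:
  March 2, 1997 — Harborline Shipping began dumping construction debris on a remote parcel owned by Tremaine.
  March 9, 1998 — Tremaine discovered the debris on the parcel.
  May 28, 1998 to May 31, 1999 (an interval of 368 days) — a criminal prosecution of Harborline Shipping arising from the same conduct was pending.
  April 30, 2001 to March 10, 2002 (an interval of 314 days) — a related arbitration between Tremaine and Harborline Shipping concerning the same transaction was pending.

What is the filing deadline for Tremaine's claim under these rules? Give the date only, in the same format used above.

July 23, 2002

The claim did not accrue until Tremaine discovered the injury on March 9, 1998; the March 2, 1997 act date does not start the clock under the stated rule.
Adding the 30 months base period to March 9, 1998 gives a deadline of September 9, 2000, before any tolling.
The pending criminal prosecution from May 28, 1998 to May 31, 1999 tolled the period for 368 days, extending the deadline to September 12, 2001.
The pending related arbitration from April 30, 2001 to March 10, 2002 tolled the period for 314 days, extending the deadline to July 23, 2002.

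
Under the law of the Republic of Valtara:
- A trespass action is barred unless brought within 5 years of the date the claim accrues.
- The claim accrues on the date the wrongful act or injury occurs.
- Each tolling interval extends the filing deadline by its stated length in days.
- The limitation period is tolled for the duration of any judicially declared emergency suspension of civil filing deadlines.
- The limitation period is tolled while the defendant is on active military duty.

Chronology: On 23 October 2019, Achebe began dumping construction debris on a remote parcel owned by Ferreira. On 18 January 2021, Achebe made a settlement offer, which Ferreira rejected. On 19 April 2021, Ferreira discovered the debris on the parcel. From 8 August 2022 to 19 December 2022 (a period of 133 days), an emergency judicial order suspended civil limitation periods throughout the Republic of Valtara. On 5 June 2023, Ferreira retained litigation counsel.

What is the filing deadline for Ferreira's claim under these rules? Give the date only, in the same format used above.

The claim accrued on 23 October 2019, when the wrongful act occurred; under the stated occurrence rule the 19 April 2021 discovery does not delay accrual.
Adding the 5 years base period to 23 October 2019 gives a deadline of 23 October 2024, before any tolling.
Because the emergency suspension of filing deadlines ran from 8 August 2022 to 19 December 2022, the deadline is extended by 133 days to 5 March 2025.
Nothing else in the chronology tolls or restarts the period.

5 March 2025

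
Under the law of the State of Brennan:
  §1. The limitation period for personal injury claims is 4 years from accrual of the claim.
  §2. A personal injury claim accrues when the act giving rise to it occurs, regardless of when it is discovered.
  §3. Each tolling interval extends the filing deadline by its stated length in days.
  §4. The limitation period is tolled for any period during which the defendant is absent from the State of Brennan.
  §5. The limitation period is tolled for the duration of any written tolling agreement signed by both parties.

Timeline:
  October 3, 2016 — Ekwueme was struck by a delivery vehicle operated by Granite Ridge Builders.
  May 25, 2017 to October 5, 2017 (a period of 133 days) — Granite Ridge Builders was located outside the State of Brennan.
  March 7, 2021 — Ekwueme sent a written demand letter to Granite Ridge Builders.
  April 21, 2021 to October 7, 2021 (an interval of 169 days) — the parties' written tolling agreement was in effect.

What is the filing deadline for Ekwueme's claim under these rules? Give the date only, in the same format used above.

February 13, 2021

The limitation period began to run on October 3, 2016.
The untolled deadline — 4 years after October 3, 2016 — is October 3, 2020.
The period was tolled for 133 days by the defendant's absence from the jurisdiction (May 25, 2017 to October 5, 2017), pushing the deadline to February 13, 2021.
The written tolling agreement from April 21, 2021 to October 7, 2021 began after the period had already run on February 13, 2021, so it has no tolling effect.
None of the other events listed affects the running of the period under the stated rules.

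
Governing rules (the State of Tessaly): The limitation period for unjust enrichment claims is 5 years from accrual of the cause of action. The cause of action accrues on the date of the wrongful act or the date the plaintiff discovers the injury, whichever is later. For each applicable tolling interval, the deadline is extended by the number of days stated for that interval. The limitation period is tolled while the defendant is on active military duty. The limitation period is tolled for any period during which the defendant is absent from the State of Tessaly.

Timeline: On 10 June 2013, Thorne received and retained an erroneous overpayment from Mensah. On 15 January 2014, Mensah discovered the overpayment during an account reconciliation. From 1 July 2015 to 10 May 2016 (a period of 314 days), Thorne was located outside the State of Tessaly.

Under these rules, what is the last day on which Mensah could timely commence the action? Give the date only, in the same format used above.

The claim accrued on 15 January 2014 — the later of the 10 June 2013 act and the 15 January 2014 discovery.
The untolled deadline — 5 years after 15 January 2014 — is 15 January 2019.
Because the defendant's absence from the jurisdiction ran from 1 July 2015 to 10 May 2016, the deadline is extended by 314 days to 25 November 2019.

25 November 2019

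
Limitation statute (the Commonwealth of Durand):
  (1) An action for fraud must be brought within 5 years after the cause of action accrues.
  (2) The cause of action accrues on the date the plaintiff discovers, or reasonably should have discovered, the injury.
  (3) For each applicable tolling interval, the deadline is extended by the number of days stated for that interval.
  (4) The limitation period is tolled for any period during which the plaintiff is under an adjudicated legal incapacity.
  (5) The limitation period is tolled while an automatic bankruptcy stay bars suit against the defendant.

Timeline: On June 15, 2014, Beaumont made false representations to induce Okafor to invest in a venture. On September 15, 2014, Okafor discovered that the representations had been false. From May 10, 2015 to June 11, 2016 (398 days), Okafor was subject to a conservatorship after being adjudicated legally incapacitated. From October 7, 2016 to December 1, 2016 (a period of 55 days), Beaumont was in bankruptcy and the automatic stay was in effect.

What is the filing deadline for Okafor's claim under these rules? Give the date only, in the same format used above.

Under the discovery rule, the claim accrued on September 15, 2014, when Okafor discovered the injury — not on the June 15, 2014 date of the underlying act.
5 years from September 15, 2014 is September 15, 2019.
The period was tolled for 398 days by the plaintiff's legal incapacity (May 10, 2015 to June 11, 2016), pushing the deadline to October 17, 2020.
The period was tolled for 55 days by the automatic bankruptcy stay (October 7, 2016 to December 1, 2016), pushing the deadline to December 11, 2020.

December 11, 2020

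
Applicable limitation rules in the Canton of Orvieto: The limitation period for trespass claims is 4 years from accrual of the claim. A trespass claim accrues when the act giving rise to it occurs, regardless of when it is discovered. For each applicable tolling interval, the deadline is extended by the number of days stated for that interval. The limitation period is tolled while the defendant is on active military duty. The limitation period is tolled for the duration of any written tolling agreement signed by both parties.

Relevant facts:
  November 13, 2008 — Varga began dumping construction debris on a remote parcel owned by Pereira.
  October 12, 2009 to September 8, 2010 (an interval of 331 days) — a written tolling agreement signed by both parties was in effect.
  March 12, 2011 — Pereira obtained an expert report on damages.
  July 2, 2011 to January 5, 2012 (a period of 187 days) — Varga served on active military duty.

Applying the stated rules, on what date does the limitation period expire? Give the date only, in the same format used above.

April 15, 2014

The claim accrued on November 13, 2008, the date of the act.
4 years from November 13, 2008 is November 13, 2012.
The period was tolled for 331 days by the written tolling agreement (October 12, 2009 to September 8, 2010), pushing the deadline to October 10, 2013.
Because the defendant's active military service ran from July 2, 2011 to January 5, 2012, the deadline is extended by 187 days to April 15, 2014.
None of the other events listed affects the running of the period under the stated rules.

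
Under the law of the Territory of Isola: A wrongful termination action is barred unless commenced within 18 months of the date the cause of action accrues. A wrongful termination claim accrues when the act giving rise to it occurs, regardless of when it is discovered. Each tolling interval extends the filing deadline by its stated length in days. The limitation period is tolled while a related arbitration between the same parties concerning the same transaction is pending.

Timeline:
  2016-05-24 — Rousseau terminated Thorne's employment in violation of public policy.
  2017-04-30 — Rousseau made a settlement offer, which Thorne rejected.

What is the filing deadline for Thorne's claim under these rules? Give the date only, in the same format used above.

2017-11-24

The limitation period began to run on 2016-05-24.
The untolled deadline — 18 months after 2016-05-24 — is 2017-11-24.
None of the other events listed affects the running of the period under the stated rules.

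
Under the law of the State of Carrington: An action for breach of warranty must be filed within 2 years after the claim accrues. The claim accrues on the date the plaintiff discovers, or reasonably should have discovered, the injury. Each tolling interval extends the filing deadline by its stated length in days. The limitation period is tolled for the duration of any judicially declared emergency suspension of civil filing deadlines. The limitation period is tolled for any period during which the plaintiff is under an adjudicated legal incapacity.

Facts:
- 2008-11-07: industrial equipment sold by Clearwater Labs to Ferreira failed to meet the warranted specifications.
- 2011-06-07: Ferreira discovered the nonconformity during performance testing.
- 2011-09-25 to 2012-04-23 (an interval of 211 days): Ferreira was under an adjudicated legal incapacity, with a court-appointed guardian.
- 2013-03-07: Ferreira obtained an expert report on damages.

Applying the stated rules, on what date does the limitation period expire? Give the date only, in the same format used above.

Accrual is tied to discovery, so the period began on 2011-06-07 rather than on 2008-11-07 when the act occurred.
Adding the 2 years base period to 2011-06-07 gives a deadline of 2013-06-07, before any tolling.
The plaintiff's legal incapacity from 2011-09-25 to 2012-04-23 tolled the period for 211 days, extending the deadline to 2014-01-04.
None of the other events listed affects the running of the period under the stated rules.

2014-01-04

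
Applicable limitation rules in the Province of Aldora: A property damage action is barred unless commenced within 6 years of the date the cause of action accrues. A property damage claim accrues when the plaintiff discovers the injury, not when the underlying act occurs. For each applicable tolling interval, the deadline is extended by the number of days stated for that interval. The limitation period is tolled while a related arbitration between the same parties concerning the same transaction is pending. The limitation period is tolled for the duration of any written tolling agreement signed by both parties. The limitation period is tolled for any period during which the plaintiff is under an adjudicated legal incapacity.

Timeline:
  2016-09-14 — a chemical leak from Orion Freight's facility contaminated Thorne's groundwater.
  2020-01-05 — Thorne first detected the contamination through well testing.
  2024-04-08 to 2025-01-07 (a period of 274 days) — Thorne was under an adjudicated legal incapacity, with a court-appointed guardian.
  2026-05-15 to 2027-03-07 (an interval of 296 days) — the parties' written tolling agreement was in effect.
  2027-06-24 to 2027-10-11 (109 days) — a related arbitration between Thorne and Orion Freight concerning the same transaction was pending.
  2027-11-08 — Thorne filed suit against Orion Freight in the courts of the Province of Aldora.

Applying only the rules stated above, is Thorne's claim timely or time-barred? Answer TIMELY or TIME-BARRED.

Under the discovery rule, the claim accrued on 2020-01-05, when Thorne discovered the injury — not on the 2016-09-14 date of the underlying act.
Adding the 6 years base period to 2020-01-05 gives a deadline of 2026-01-05, before any tolling.
The period was tolled for 274 days by the plaintiff's legal incapacity (2024-04-08 to 2025-01-07), pushing the deadline to 2026-10-06.
Because the written tolling agreement ran from 2026-05-15 to 2027-03-07, the deadline is extended by 296 days to 2027-07-29.
The pending related arbitration from 2027-06-24 to 2027-10-11 tolled the period for 109 days, extending the deadline to 2027-11-15.
Thorne filed on 2027-11-08, before the 2027-11-15 deadline, so the action is timely.

TIMELY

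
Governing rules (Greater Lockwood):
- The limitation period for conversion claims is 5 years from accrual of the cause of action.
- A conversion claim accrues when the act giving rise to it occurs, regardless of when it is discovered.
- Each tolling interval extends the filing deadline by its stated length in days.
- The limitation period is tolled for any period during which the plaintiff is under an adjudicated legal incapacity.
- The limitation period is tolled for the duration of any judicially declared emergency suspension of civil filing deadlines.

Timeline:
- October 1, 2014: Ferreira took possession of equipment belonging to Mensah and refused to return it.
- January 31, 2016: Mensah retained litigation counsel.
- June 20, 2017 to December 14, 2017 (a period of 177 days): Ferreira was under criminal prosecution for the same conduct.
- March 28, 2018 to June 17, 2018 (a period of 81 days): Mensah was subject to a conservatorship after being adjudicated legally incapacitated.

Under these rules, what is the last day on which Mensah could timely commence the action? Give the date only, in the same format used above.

The cause of action accrued on October 1, 2014, the date of the act.
Adding the 5 years base period to October 1, 2014 gives a deadline of October 1, 2019, before any tolling.
The period was tolled for 81 days by the plaintiff's legal incapacity (March 28, 2018 to June 17, 2018), pushing the deadline to December 21, 2019.
Although a criminal prosecution ran from June 20, 2017 to December 14, 2017, the stated rules do not make that a tolling event, so it is disregarded.
None of the other events listed affects the running of the period under the stated rules.

December 21, 2019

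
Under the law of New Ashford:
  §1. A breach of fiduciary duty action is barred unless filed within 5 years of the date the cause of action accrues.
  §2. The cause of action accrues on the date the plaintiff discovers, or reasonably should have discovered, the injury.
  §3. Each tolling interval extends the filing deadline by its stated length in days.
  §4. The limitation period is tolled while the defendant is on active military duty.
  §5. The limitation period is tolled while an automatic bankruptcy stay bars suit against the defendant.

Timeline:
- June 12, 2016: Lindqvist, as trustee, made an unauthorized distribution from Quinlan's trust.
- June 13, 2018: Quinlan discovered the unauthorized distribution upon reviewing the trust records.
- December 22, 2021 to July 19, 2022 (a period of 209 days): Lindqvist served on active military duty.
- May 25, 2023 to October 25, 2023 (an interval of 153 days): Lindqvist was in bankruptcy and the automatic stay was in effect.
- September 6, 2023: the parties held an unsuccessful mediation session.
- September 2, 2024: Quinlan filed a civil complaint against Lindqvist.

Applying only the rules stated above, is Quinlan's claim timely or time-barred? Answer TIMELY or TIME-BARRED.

Under the discovery rule, the claim accrued on June 13, 2018, when Quinlan discovered the injury — not on the June 12, 2016 date of the underlying act.
Adding the 5 years base period to June 13, 2018 gives a deadline of June 13, 2023, before any tolling.
The period was tolled for 209 days by the defendant's active military service (December 22, 2021 to July 19, 2022), pushing the deadline to January 8, 2024.
Because the automatic bankruptcy stay ran from May 25, 2023 to October 25, 2023, the deadline is extended by 153 days to June 9, 2024.
None of the other events listed affects the running of the period under the stated rules.
The September 2, 2024 filing falls after the June 9, 2024 deadline; the claim is time-barred.

TIME-BARRED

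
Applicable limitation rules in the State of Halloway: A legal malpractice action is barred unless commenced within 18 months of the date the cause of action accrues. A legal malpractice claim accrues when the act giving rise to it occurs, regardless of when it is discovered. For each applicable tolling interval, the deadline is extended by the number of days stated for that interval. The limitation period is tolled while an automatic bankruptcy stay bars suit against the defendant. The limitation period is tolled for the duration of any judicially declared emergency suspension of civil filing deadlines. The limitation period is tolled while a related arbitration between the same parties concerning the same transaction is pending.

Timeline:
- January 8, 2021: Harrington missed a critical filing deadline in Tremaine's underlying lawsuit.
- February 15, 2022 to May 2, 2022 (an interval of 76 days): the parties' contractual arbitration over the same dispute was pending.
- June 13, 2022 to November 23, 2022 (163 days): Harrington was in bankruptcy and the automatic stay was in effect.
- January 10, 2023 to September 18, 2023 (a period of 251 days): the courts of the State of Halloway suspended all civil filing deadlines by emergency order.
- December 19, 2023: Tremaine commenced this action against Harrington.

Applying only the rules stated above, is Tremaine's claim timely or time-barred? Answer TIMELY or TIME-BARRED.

TIME-BARRED

The cause of action accrued on January 8, 2021, the date of the act.
18 months from January 8, 2021 is July 8, 2022.
Because the pending related arbitration ran from February 15, 2022 to May 2, 2022, the deadline is extended by 76 days to September 22, 2022.
Because the automatic bankruptcy stay ran from June 13, 2022 to November 23, 2022, the deadline is extended by 163 days to March 4, 2023.
Because the emergency suspension of filing deadlines ran from January 10, 2023 to September 18, 2023, the deadline is extended by 251 days to November 10, 2023.
Tremaine filed on December 19, 2023, after the November 10, 2023 deadline, so the action is time-barred.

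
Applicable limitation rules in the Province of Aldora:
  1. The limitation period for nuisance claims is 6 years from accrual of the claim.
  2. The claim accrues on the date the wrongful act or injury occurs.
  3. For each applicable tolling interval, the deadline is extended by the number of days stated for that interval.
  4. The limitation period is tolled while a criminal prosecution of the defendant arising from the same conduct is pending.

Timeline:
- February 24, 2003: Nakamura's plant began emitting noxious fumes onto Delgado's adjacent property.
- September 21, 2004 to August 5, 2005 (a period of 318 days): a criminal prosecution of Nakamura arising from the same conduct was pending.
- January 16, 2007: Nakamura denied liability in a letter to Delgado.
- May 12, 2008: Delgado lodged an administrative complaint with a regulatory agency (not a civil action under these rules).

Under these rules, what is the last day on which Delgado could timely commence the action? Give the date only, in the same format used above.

January 8, 2010

The limitation period began to run on February 24, 2003.
6 years from February 24, 2003 is February 24, 2009.
The pending criminal prosecution from September 21, 2004 to August 5, 2005 tolled the period for 318 days, extending the deadline to January 8, 2010.
The other events in the timeline have no effect on the limitation period under the stated rules.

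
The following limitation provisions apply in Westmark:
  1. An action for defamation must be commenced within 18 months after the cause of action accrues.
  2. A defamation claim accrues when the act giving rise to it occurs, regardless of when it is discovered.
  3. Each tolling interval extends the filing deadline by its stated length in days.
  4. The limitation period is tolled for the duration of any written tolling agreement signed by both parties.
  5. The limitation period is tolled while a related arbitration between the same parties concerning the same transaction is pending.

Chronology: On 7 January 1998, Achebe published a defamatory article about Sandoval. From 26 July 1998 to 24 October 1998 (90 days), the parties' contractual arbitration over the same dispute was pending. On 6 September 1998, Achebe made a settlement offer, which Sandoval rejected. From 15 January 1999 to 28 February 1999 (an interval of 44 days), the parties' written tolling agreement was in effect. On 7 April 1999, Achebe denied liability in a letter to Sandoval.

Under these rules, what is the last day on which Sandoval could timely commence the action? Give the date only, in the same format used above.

18 November 1999

The limitation period began to run on 7 January 1998.
The untolled deadline — 18 months after 7 January 1998 — is 7 July 1999.
The pending related arbitration from 26 July 1998 to 24 October 1998 tolled the period for 90 days, extending the deadline to 5 October 1999.
The written tolling agreement from 15 January 1999 to 28 February 1999 tolled the period for 44 days, extending the deadline to 18 November 1999.
The other events in the timeline have no effect on the limitation period under the stated rules.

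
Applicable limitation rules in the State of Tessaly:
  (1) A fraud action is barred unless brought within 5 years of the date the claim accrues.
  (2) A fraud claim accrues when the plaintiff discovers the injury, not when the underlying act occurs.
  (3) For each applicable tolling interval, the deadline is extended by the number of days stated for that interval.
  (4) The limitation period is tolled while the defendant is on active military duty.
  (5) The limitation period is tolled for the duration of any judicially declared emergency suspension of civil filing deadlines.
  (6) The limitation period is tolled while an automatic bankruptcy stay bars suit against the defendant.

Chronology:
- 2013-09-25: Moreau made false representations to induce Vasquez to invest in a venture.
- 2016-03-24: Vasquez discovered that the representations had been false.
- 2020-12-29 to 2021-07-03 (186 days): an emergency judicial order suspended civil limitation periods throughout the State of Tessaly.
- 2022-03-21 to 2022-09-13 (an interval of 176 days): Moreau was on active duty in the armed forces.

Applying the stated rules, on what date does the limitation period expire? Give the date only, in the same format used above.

2021-09-26

Under the discovery rule, the claim accrued on 2016-03-24, when Vasquez discovered the injury — not on the 2013-09-25 date of the underlying act.
5 years from 2016-03-24 is 2021-03-24.
The period was tolled for 186 days by the emergency suspension of filing deadlines (2020-12-29 to 2021-07-03), pushing the deadline to 2021-09-26.
The defendant's active military service starting 2022-03-21 came too late — the period had run on 2021-09-26 — and so does not extend the deadline.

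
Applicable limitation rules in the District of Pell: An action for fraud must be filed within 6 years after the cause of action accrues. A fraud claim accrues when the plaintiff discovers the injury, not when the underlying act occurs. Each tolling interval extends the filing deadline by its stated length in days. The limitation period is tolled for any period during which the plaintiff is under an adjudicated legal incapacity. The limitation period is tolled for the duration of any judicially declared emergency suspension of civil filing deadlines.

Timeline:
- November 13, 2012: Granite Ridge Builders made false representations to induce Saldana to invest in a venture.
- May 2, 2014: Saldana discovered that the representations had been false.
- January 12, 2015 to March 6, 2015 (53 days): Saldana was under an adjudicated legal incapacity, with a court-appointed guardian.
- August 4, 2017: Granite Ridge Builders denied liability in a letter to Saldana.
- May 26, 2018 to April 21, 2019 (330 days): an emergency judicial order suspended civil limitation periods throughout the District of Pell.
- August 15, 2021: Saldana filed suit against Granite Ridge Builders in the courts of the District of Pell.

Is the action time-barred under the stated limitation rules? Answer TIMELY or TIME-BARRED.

TIME-BARRED

The claim did not accrue until Saldana discovered the injury on May 2, 2014; the November 13, 2012 act date does not start the clock under the stated rule.
Adding the 6 years base period to May 2, 2014 gives a deadline of May 2, 2020, before any tolling.
Because the plaintiff's legal incapacity ran from January 12, 2015 to March 6, 2015, the deadline is extended by 53 days to June 24, 2020.
Because the emergency suspension of filing deadlines ran from May 26, 2018 to April 21, 2019, the deadline is extended by 330 days to May 20, 2021.
None of the other events listed affects the running of the period under the stated rules.
Saldana filed on August 15, 2021, after the May 20, 2021 deadline, so the action is time-barred.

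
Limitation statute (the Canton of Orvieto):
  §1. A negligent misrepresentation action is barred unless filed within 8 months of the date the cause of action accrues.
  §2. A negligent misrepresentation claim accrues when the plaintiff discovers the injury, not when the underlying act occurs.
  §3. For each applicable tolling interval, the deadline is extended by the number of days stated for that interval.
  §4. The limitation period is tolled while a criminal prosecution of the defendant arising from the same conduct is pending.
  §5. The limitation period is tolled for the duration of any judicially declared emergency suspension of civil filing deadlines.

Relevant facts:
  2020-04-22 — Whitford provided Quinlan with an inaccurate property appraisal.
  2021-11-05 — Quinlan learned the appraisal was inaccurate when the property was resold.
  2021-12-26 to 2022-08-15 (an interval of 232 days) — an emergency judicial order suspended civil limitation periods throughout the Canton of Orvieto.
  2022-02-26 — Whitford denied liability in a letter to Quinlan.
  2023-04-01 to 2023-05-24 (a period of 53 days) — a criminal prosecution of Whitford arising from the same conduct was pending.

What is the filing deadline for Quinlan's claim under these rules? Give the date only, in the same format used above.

2023-02-22

Accrual is tied to discovery, so the period began on 2021-11-05 rather than on 2020-04-22 when the act occurred.
The untolled deadline — 8 months after 2021-11-05 — is 2022-07-05.
The emergency suspension of filing deadlines from 2021-12-26 to 2022-08-15 tolled the period for 232 days, extending the deadline to 2023-02-22.
The pending criminal prosecution starting 2023-04-01 came too late — the period had run on 2023-02-22 — and so does not extend the deadline.
None of the other events listed affects the running of the period under the stated rules.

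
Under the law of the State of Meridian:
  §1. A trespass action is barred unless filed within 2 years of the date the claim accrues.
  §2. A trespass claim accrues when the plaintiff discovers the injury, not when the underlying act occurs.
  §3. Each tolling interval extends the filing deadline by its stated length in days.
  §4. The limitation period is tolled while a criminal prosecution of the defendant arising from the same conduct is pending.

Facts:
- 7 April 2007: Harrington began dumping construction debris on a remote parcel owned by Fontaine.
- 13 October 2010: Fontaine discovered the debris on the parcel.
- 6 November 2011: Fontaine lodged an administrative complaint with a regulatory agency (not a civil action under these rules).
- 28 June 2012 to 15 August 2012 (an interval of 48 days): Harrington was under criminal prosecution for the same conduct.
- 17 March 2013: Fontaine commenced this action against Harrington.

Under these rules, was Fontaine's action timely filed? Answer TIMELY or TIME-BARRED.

TIME-BARRED

The claim did not accrue until Fontaine discovered the injury on 13 October 2010; the 7 April 2007 act date does not start the clock under the stated rule.
2 years from 13 October 2010 is 13 October 2012.
The period was tolled for 48 days by the pending criminal prosecution (28 June 2012 to 15 August 2012), pushing the deadline to 30 November 2012.
None of the other events listed affects the running of the period under the stated rules.
Fontaine filed on 17 March 2013, after the 30 November 2012 deadline, so the action is time-barred.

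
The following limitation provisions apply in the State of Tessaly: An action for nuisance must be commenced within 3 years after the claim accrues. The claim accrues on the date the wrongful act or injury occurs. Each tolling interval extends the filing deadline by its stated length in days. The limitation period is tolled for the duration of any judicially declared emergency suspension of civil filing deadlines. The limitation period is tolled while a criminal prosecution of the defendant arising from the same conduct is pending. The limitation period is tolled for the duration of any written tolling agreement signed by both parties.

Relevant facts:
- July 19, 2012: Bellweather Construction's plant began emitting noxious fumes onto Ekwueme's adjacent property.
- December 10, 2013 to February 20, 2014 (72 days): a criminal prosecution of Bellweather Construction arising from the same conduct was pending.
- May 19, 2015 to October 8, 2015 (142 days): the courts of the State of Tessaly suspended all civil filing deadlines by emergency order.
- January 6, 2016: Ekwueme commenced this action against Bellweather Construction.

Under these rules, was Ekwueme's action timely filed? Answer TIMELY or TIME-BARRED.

TIMELY

The limitation period began to run on July 19, 2012.
The untolled deadline — 3 years after July 19, 2012 — is July 19, 2015.
Because the pending criminal prosecution ran from December 10, 2013 to February 20, 2014, the deadline is extended by 72 days to September 29, 2015.
The period was tolled for 142 days by the emergency suspension of filing deadlines (May 19, 2015 to October 8, 2015), pushing the deadline to February 18, 2016.
Ekwueme filed on January 6, 2016, before the February 18, 2016 deadline, so the action is timely.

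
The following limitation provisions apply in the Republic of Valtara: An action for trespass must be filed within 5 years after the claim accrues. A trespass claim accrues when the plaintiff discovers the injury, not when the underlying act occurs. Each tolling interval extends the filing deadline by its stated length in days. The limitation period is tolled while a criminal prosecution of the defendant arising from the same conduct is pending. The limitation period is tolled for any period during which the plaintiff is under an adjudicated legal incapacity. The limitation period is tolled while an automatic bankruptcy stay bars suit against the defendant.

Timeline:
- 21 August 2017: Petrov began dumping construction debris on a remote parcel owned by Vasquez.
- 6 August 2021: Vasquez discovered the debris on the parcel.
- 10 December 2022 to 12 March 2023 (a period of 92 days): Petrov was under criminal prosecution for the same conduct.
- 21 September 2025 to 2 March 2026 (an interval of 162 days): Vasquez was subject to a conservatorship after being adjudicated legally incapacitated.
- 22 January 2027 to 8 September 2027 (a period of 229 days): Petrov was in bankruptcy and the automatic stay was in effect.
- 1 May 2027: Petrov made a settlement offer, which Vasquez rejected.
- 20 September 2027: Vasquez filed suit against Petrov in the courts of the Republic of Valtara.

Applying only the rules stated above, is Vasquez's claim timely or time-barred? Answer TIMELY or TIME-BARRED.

Under the discovery rule, the claim accrued on 6 August 2021, when Vasquez discovered the injury — not on the 21 August 2017 date of the underlying act.
Adding the 5 years base period to 6 August 2021 gives a deadline of 6 August 2026, before any tolling.
The pending criminal prosecution from 10 December 2022 to 12 March 2023 tolled the period for 92 days, extending the deadline to 6 November 2026.
The plaintiff's legal incapacity from 21 September 2025 to 2 March 2026 tolled the period for 162 days, extending the deadline to 17 April 2027.
Because the automatic bankruptcy stay ran from 22 January 2027 to 8 September 2027, the deadline is extended by 229 days to 2 December 2027.
None of the other events listed affects the running of the period under the stated rules.
The 20 September 2027 filing precedes the 2 December 2027 deadline; the claim is timely.

TIMELY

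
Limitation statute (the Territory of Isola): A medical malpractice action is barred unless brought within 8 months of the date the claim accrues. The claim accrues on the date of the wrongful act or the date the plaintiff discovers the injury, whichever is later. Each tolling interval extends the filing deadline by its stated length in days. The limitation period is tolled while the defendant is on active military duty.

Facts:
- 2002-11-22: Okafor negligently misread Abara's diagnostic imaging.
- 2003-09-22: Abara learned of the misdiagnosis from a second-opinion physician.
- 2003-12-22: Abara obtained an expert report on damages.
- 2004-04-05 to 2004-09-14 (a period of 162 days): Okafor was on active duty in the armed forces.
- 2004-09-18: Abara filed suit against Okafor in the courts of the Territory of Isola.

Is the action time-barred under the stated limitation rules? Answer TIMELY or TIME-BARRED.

Taking the later of the act (2002-11-22) and discovery (2003-09-22), the claim accrued on 2003-09-22.
Adding the 8 months base period to 2003-09-22 gives a deadline of 2004-05-22, before any tolling.
The period was tolled for 162 days by the defendant's active military service (2004-04-05 to 2004-09-14), pushing the deadline to 2004-10-31.
None of the other events listed affects the running of the period under the stated rules.
Filing on 2004-09-18 beat the 2004-10-31 deadline — the action is timely.

TIMELY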